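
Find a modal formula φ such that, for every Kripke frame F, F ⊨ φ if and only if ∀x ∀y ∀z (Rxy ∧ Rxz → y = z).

The condition is partial functionality. The CD schema ◇q → □q defines it.
Suppose ◇q→□q is valid. Take Rxy, Rxz and set V(q)={y}. Then ◇q at x, so □q at x, so q at z, i.e. z=y.

◇q → □q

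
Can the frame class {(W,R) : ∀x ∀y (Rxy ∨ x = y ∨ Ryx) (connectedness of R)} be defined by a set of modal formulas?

If a class were modally definable it would be closed under disjoint unions (Goldblatt–Thomason).
Take 3 disjoint single-world reflexive frames: each is trivially connected, but their disjoint union has 3 worlds with no edge between distinct components, so it is not connected.
So the class is not modally definable.

Not definable by any modal formula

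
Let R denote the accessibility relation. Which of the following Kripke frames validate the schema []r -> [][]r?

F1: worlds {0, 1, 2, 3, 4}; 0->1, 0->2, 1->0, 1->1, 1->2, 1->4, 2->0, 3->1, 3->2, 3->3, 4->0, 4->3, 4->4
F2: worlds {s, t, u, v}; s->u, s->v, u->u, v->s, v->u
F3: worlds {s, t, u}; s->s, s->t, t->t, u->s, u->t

Frame correspondent (Sahlqvist): forall x forall y forall z (Rxy & Ryz -> Rxz) — i.e. transitivity.
F1: fails — R32 and R20 but not R30.
F2: fails — Rvs and Rsv but not Rvv.
F3: condition met.

F3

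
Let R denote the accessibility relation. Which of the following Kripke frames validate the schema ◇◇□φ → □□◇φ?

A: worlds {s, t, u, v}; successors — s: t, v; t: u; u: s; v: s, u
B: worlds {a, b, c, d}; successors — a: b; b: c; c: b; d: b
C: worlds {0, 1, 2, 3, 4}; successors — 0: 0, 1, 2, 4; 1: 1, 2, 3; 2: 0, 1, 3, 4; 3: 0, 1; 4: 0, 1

B, C

Frame correspondent (Sahlqvist): ∀x ∀y ∀z ((xR²y ∧ xR²z) → ∃w (yRw ∧ zRw)) — i.e. a generalized confluence (Geach) condition.
A: fails — sR²s, sR²u but no w with sRw and uRw.
B: ✓.
C: ✓.
Valid on: B, C.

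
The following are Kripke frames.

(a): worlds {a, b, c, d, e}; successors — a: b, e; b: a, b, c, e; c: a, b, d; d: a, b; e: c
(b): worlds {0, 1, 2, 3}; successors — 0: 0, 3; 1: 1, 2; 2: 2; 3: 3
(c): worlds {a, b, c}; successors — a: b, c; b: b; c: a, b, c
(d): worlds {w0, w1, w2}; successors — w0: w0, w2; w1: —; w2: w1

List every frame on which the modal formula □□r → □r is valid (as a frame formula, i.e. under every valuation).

Frame correspondent (Sahlqvist): ∀x ∀y (Rxy → ∃z (Rxz ∧ Rzy)) — i.e. density.
(a): fails — Rcd but no z with Rcz and Rzd.
(b): holds.
(c): holds.
(d): fails — Rw2w1 but no z with Rw2z and Rzw1.
Valid on: (b), (c).

(b), (c)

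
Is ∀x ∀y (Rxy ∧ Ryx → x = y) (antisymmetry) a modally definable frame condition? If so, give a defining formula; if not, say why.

No

If a class were modally definable it would be closed under surjective bounded morphisms (Goldblatt–Thomason).
The 4-cycle (worlds 0,1,2,3 with 0→1→2→3→0) is antisymmetric. Sending even-indexed worlds to a and odd-indexed worlds to b is a surjective bounded morphism onto the two-world frame with a↔b, which is not antisymmetric.
So the class is not modally definable.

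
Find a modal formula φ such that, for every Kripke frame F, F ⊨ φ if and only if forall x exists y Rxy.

□q → ◇q

This is seriality; the standard corresponding axiom is D: □q → ◇q.
Suppose □q→◇q is valid. At any x set V(q)=W. Then □q at x, so ◇q at x, so x has a successor.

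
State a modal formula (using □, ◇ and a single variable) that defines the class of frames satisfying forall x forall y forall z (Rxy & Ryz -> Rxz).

□ψ → □□ψ

This is transitivity; the standard corresponding axiom is 4: □ψ → □□ψ.
Suppose □ψ→□□ψ is valid. Take Rxy, Ryz and set V(ψ)={w : Rxw}. Then □ψ at x, so □□ψ at x, so □ψ at y, so ψ at z, i.e. Rxz.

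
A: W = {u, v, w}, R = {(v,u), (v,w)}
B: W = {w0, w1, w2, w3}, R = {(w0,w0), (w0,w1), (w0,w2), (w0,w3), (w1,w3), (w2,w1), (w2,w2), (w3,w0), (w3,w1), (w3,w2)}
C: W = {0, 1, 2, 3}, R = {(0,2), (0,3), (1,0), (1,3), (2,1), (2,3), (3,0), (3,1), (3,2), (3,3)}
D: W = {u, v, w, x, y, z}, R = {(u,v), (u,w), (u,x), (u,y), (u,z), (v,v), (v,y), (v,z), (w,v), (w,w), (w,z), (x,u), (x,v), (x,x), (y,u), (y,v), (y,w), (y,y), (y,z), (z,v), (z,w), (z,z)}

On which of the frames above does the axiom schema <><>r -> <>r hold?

A

Frame correspondent (Sahlqvist): forall x forall y forall z (Rxy & Ryz -> Rxz) — i.e. transitivity.
A: ✓.
B: fails — Rw3w1 and Rw1w3 but not Rw3w3.
C: fails — R10 and R02 but not R12.
D: fails — Rvz and Rzw but not Rvw.
Valid on: A.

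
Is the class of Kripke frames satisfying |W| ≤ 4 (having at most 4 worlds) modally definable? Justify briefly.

Any modally definable frame class is closed under disjoint unions.
Any modal formula valid on each of 5 disjoint one-world frames is valid on their disjoint union (validity is preserved under disjoint unions). Each one-world frame has |W|=1≤4, but the union has |W|=5.
Hence having at most 4 worlds is not modally definable.

Not modally definable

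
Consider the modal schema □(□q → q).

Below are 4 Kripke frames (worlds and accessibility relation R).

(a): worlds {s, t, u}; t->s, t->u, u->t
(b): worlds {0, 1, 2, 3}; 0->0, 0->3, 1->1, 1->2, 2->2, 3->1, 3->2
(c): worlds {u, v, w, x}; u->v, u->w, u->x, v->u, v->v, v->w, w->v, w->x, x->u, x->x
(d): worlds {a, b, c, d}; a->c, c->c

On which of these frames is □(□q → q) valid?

Frame correspondent (Sahlqvist): ∀x ∀y (Rxy → Ryy) — i.e. shift-reflexivity.
(a): fails — Rtu but not Ruu.
(b): fails — R03 but not R33.
(c): fails — Ruw but not Rww.
(d): holds.
Valid on: (d).

(d)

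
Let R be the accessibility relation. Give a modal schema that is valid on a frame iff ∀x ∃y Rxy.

□ψ → ◇ψ

A defining formula is □ψ → ◇ψ (the D axiom).
Suppose □ψ→◇ψ is valid. At any x set V(ψ)=W. Then □ψ at x, so ◇ψ at x, so x has a successor.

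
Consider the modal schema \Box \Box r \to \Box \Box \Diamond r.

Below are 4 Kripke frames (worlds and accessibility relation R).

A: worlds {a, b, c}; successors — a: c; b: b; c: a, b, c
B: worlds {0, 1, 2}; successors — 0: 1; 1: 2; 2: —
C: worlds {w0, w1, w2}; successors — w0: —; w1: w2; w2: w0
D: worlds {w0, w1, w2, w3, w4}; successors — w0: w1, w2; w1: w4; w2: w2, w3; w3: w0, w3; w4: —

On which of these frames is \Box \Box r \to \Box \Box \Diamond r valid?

Frame correspondent (Sahlqvist): \forall x \forall z (x R^2 z \to \exists w (x R^2 w \wedge zRw)) — i.e. a generalized confluence (Geach) condition.
A: ✓.
B: fails — 0R²2 but no w with 0R²w and 2Rw.
C: fails — w1R²w0 but no w with w1R²w and w0Rw.
D: fails — w0R²w4 but no w with w0R²w and w4Rw.
Valid on: A.

A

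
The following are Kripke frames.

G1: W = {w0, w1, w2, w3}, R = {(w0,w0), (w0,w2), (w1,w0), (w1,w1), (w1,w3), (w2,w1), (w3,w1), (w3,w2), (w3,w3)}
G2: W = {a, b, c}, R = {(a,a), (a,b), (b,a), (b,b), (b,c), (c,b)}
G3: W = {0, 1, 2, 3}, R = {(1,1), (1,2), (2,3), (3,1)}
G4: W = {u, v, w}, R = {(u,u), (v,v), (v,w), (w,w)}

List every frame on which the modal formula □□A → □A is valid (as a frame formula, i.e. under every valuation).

The schema corresponds to density: ∀x ∀y (Rxy → ∃z (Rxz ∧ Rzy)).
G1: holds.
G2: holds.
G3: fails — R23 but no z with R2z and Rz3.
G4: holds.
Valid on: G1, G2, G4.

G1, G2, G4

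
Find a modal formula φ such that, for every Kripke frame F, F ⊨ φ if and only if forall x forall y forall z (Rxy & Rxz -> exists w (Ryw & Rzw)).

◇□ψ → □◇ψ

A defining formula is ◇□ψ → □◇ψ (the .2 axiom).
Suppose ◇□ψ→□◇ψ is valid. Take Rxy, Rxz and set V(ψ)={w : Ryw}. Then □ψ at y so ◇□ψ at x, so □◇ψ at x, so ◇ψ at z, giving w with Rzw and Ryw.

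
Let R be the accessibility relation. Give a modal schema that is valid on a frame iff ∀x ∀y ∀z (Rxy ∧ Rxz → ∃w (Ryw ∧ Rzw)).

◇□s → □◇s

A defining formula is ◇□s → □◇s (the .2 axiom).
Suppose ◇□s→□◇s is valid. Take Rxy, Rxz and set V(s)={w : Ryw}. Then □s at y so ◇□s at x, so □◇s at x, so ◇s at z, giving w with Rzw and Ryw.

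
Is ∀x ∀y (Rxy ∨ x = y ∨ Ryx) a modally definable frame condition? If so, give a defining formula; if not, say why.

Not modally definable

If a class were modally definable it would be closed under disjoint unions (Goldblatt–Thomason).
Take 3 disjoint single-world reflexive frames: each is trivially connected, but their disjoint union has 3 worlds with no edge between distinct components, so it is not connected.
So the class is not modally definable.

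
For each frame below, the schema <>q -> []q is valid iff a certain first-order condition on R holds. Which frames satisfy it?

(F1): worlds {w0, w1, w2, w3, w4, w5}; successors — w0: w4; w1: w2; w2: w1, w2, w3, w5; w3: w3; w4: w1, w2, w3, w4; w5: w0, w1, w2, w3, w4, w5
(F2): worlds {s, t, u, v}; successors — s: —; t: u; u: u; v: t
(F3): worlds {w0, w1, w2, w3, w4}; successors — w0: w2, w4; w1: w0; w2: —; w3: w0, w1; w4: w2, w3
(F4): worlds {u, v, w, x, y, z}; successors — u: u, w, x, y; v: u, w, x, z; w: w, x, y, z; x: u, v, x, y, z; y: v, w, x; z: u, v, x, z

(F2)

This is the axiom for partial functionality; its first-order frame correspondent is forall x forall y forall z (Rxy & Rxz -> y = z).
(F1): fails — w2 sees both w1 and w2.
(F2): ✓.
(F3): fails — w0 sees both w2 and w4.
(F4): fails — u sees both u and w.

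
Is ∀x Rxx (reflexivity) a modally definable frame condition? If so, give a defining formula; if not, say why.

Definable; □r → r defines it

The condition is reflexivity. A defining modal formula is □r → r.
Suppose □r→r is valid. At any x set V(r)={w : Rxw}. Then □r holds at x, so r holds at x, i.e. Rxx.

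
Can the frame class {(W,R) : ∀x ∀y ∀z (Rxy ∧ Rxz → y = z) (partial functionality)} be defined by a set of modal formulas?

Yes, by ◇q → □q

This is a Sahlqvist condition; the CD axiom ◇q → □q defines it.
Suppose ◇q→□q is valid. Take Rxy, Rxz and set V(q)={y}. Then ◇q at x, so □q at x, so q at z, i.e. z=y.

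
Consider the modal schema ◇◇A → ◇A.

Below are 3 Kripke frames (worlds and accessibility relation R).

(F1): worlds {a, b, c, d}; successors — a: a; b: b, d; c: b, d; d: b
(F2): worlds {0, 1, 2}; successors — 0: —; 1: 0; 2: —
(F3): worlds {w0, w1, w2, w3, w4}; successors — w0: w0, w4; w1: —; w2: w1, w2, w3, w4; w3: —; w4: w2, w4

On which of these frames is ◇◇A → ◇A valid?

(F2)

Frame correspondent (Sahlqvist): ∀x ∀y ∀z (Rxy ∧ Ryz → Rxz) — i.e. transitivity.
(F1): fails — Rdb and Rbd but not Rdd.
(F2): satisfies the condition.
(F3): fails — Rw0w4 and Rw4w2 but not Rw0w2.
Valid on: (F2).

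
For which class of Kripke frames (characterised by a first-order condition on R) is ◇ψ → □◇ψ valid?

This schema is the 5 axiom.
Its frame correspondent is the Euclidean property — ∀x ∀y ∀z (Rxy ∧ Rxz → Ryz).

the Euclidean property: ∀x ∀y ∀z (Rxy ∧ Rxz → Ryz)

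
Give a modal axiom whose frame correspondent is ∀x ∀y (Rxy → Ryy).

This is shift-reflexivity; the standard corresponding axiom is T□: □(□p → p).
Suppose □(□p→p) is valid. Take Rxy and set V(p)={w : Ryw}. Then at y, □p holds; since □(□p→p) at x, □p→p at y, so p at y, i.e. Ryy.

□(□p → p)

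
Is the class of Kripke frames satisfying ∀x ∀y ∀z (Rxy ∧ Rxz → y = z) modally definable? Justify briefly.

This is a Sahlqvist condition; the CD axiom ◇p → □p defines it.

Yes, by ◇p → □p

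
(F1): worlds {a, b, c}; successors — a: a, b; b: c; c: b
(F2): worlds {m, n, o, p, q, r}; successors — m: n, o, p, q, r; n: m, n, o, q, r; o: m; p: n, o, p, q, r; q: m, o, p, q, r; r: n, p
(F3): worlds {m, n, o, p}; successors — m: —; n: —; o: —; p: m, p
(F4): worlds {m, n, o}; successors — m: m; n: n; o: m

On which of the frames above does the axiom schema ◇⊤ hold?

The schema corresponds to seriality: ∀x ∃y Rxy.
(F1): condition met.
(F2): condition met.
(F3): fails — world m has no successor.
(F4): condition met.
Valid on: (F1), (F2), (F4).

(F1), (F2), (F4)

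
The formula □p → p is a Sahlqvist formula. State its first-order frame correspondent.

Suppose □p→p is valid. At any x set V(p)={w : Rxw}. Then □p holds at x, so p holds at x, i.e. Rxx.
Conversely, on a frame with reflexivity the schema holds at every world under every valuation.
Frame condition: ∀x Rxx.

reflexivity: ∀x Rxx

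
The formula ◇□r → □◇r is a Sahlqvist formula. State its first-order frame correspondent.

convergence: ∀x ∀y ∀z (Rxy ∧ Rxz → ∃w (Ryw ∧ Rzw))

Suppose ◇□r→□◇r is valid. Take Rxy, Rxz and set V(r)={w : Ryw}. Then □r at y so ◇□r at x, so □◇r at x, so ◇r at z, giving w with Rzw and Ryw.
The converse is a direct semantic check.
Frame condition: ∀x ∀y ∀z (Rxy ∧ Rxz → ∃w (Ryw ∧ Rzw)).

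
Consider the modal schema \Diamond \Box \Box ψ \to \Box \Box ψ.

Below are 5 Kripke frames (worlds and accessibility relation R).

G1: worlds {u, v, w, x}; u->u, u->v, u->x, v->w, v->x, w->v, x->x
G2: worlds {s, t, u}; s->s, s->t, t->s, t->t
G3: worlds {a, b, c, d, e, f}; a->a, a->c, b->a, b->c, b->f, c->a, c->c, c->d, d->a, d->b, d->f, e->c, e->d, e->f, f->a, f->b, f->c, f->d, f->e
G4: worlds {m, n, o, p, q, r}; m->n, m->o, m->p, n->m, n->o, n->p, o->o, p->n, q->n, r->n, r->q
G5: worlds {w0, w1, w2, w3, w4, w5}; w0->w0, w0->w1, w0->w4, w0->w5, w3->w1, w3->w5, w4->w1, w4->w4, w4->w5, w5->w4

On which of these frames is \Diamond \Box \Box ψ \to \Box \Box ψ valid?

G2

The schema corresponds to a generalized confluence (Geach) condition: \forall x \forall y \forall z ((xRy \wedge x R^2 z) \to \exists w (y R^2 w \wedge z = w)).
G1: fails — uRv, uR²u but no t with vR²t and u=t.
G2: holds.
G3: fails — bRa, bR²b but no w with aR²w and b=w.
G4: fails — mRn, mR²m but no w with nR²w and m=w.
G5: fails — w0Rw1, w0R²w0 but no w with w1R²w and w0=w.
Valid on: G2.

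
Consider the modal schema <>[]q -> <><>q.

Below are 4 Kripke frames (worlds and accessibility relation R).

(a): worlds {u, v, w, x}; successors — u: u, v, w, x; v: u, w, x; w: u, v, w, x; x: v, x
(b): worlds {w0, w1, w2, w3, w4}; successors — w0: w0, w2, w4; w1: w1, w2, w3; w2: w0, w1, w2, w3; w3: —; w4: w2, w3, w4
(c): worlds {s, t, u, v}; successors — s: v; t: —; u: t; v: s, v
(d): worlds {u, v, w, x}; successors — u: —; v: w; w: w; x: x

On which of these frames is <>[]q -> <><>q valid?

(a), (d)

Frame correspondent (Sahlqvist): forall x forall y (xRy -> exists w (yRw & x R^2 w)) — i.e. a generalized confluence (Geach) condition.
(a): satisfies the condition.
(b): fails — w1Rw3 but no w with w3Rw and w1R²w.
(c): fails — uRt but no w with tRw and uR²w.
(d): satisfies the condition.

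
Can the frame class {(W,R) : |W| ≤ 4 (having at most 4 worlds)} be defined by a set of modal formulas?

If a class were modally definable it would be closed under disjoint unions (Goldblatt–Thomason).
Any modal formula valid on each of 5 disjoint one-world frames is valid on their disjoint union (validity is preserved under disjoint unions). Each one-world frame has |W|=1≤4, but the union has |W|=5.
So no modal formula (or set of formulas) defines exactly the |W|≤4 frames.

Not modally definable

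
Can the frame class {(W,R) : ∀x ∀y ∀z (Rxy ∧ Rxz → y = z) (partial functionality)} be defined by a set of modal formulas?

Definable; ◇q → □q defines it

This is a Sahlqvist condition; the CD axiom ◇q → □q defines it.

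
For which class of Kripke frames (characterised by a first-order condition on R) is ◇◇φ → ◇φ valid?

Replacing φ by ¬φ and contraposing gives the equivalent schema □φ → □□φ.
Suppose □φ→□□φ is valid. Take Rxy, Ryz and set V(φ)={w : Rxw}. Then □φ at x, so □□φ at x, so □φ at y, so φ at z, i.e. Rxz.

Transitivity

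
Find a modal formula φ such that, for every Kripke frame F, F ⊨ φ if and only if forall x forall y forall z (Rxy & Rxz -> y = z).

A defining formula is ◇ψ → □ψ (the CD axiom).
Suppose ◇ψ→□ψ is valid. Take Rxy, Rxz and set V(ψ)={y}. Then ◇ψ at x, so □ψ at x, so ψ at z, i.e. z=y.

◇ψ → □ψ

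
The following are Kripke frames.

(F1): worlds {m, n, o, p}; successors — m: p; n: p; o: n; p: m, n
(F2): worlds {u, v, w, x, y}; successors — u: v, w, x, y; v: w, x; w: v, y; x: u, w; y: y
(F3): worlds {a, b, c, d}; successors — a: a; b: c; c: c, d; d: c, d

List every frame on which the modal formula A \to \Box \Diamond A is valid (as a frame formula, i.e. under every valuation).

Frame correspondent (Sahlqvist): \forall x \forall y (Rxy \to Ryx) — i.e. symmetry.
(F1): fails — Ron but not Rno.
(F2): fails — Ruv but not Rvu.
(F3): fails — Rbc but not Rcb.
Valid on no frame.

none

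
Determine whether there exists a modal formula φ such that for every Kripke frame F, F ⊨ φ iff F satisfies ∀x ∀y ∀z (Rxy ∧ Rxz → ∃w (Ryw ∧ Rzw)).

This is a Sahlqvist condition; the .2 axiom ◇□r → □◇r defines it.
Suppose ◇□r→□◇r is valid. Take Rxy, Rxz and set V(r)={w : Ryw}. Then □r at y so ◇□r at x, so □◇r at x, so ◇r at z, giving w with Rzw and Ryw.

Yes, by ◇□r → □◇r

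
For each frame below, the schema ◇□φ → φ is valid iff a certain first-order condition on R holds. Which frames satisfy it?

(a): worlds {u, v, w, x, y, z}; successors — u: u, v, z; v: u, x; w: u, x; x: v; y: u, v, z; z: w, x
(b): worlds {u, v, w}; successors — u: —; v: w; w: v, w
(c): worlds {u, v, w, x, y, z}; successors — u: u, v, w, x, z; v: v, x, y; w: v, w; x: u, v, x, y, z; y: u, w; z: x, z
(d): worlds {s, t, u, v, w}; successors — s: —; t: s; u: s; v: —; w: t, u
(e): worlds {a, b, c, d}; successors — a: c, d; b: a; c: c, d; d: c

(b)

This is the axiom for symmetry; its first-order frame correspondent is ∀x ∀y (Rxy → Ryx).
(a): fails — Ruz but not Rzu.
(b): holds.
(c): fails — Ruv but not Rvu.
(d): fails — Rus but not Rsu.
(e): fails — Rba but not Rab.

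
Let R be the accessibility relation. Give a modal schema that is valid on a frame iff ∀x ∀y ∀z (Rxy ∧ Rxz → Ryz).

◇ψ → □◇ψ

This is the Euclidean property; the standard corresponding axiom is 5: ◇ψ → □◇ψ.
Suppose ◇ψ→□◇ψ is valid. Take Rxy, Rxz and set V(ψ)={y}. Then ◇ψ at x, so □◇ψ at x, so ◇ψ at z, so some w with Rzw has ψ; w=y, i.e. Rzy. By symmetry of the argument, Ryz.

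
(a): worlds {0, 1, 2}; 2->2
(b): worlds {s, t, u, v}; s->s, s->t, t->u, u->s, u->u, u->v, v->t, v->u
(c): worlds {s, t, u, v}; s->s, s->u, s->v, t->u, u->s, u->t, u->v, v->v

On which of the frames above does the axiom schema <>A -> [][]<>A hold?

The schema corresponds to a generalized confluence (Geach) condition: forall x forall y forall z ((xRy & x R^2 z) -> exists w (y = w & zRw)).
(a): condition met.
(b): fails — sRs, sR²t but no w with s=w and tRw.
(c): fails — sRs, sR²t but no w with s=w and tRw.

(a)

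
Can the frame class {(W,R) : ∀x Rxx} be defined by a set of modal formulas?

Definable; □p → p defines it

The condition is reflexivity. A defining modal formula is □p → p.
Suppose □p→p is valid. At any x set V(p)={w : Rxw}. Then □p holds at x, so p holds at x, i.e. Rxx.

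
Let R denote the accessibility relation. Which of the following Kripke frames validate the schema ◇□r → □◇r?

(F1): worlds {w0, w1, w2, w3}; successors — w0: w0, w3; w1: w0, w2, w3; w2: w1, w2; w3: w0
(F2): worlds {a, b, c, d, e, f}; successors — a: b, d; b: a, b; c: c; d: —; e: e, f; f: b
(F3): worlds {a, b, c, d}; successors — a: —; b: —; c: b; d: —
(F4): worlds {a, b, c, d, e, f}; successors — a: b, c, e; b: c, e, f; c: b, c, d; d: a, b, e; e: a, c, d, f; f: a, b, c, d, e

(F4)

Frame correspondent (Sahlqvist): ∀x ∀y ∀z (Rxy ∧ Rxz → ∃w (Ryw ∧ Rzw)) — i.e. convergence.
(F1): fails — Rw1w2 and Rw1w0 but w2 and w0 have no common successor.
(F2): fails — Rab and Rad but b and d have no common successor.
(F3): fails — Rcb and Rcb but b and b have no common successor.
(F4): holds.
Valid on: (F4).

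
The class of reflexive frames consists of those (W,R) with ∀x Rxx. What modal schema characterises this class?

□p → p

The condition is reflexivity. The T schema □p → p defines it.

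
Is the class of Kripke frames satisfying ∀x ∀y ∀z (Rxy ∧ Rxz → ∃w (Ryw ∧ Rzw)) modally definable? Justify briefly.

Yes, by ◇□p → □◇p

This is a Sahlqvist condition; the .2 axiom ◇□p → □◇p defines it.
Suppose ◇□p→□◇p is valid. Take Rxy, Rxz and set V(p)={w : Ryw}. Then □p at y so ◇□p at x, so □◇p at x, so ◇p at z, giving w with Rzw and Ryw.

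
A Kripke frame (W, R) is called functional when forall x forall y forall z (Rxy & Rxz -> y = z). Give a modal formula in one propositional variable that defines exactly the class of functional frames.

This is partial functionality; the standard corresponding axiom is CD: ◇r → □r.
Suppose ◇r→□r is valid. Take Rxy, Rxz and set V(r)={y}. Then ◇r at x, so □r at x, so r at z, i.e. z=y.

◇r → □r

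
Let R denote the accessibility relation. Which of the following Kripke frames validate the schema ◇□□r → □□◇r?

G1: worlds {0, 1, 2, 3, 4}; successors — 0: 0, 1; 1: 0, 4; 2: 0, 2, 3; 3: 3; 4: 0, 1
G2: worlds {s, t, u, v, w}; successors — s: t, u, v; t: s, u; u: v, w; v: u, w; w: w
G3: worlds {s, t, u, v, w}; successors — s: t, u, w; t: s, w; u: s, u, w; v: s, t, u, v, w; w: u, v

G2, G3

Frame correspondent (Sahlqvist): ∀x ∀y ∀z ((xRy ∧ xR²z) → ∃w (yR²w ∧ zRw)) — i.e. a generalized confluence (Geach) condition.
G1: fails — 2R0, 2R²3 but no w with 0R²w and 3Rw.
G2: condition met.
G3: condition met.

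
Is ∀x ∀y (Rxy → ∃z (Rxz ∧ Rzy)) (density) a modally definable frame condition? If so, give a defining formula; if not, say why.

This is a Sahlqvist condition; the C4 axiom □□r → □r defines it.
Suppose □□r→□r is valid. Take Rxy and set V(r)={w : xR²w}. Then □□r at x, so □r at x, so r at y, i.e. ∃z(Rxz∧Rzy).

Yes, by □□r → □r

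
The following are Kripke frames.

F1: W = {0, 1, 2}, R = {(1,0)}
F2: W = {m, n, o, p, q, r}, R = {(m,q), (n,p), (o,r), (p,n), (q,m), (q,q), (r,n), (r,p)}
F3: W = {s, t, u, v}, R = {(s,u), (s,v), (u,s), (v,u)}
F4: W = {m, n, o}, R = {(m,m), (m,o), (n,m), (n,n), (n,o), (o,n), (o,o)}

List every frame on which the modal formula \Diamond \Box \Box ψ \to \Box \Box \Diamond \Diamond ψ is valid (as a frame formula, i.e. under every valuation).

The schema corresponds to a generalized confluence (Geach) condition: \forall x \forall y \forall z ((xRy \wedge x R^2 z) \to \exists w (y R^2 w \wedge z R^2 w)).
F1: condition met.
F2: fails — nRp, nR²n but no w with pR²w and nR²w.
F3: fails — sRv, sR²u but no w with vR²w and uR²w.
F4: condition met.

F1, F4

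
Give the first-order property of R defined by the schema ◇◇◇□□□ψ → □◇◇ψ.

This is a Sahlqvist (Geach-type) schema ◇^3□^3ψ → □^1◇^2ψ.
Minimal-valuation argument: fix x; take any y with xR^3y and any z with xR^1z. Set V(ψ) to the set of worlds R-reachable from y in exactly 3 steps. Then □^3ψ holds at y, so the antecedent holds at x; validity forces ◇^2ψ at z, giving a w with zR^2w and yR^3w.
First-order correspondent: ∀x ∀y ∀z ((xR³y ∧ xRz) → ∃w (yR³w ∧ zR²w)).

∀x ∀y ∀z ((xR³y ∧ xRz) → ∃w (yR³w ∧ zR²w))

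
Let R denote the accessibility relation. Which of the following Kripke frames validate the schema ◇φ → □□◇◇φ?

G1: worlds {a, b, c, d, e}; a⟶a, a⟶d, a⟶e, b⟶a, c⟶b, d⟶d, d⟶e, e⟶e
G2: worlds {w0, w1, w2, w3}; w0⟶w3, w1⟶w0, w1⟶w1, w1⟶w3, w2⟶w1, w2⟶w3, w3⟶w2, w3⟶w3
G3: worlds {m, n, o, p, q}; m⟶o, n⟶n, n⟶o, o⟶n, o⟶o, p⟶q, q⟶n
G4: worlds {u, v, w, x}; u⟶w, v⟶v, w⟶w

This is the axiom for a generalized confluence (Geach) condition; its first-order frame correspondent is ∀x ∀y ∀z ((xRy ∧ xR²z) → ∃w (y = w ∧ zR²w)).
G1: fails — aRa, aR²d but no w with a=w and dR²w.
G2: fails — w1Rw0, w1R²w0 but no w with w0=w and w0R²w.
G3: fails — pRq, pR²n but no w with q=w and nR²w.
G4: holds.

G4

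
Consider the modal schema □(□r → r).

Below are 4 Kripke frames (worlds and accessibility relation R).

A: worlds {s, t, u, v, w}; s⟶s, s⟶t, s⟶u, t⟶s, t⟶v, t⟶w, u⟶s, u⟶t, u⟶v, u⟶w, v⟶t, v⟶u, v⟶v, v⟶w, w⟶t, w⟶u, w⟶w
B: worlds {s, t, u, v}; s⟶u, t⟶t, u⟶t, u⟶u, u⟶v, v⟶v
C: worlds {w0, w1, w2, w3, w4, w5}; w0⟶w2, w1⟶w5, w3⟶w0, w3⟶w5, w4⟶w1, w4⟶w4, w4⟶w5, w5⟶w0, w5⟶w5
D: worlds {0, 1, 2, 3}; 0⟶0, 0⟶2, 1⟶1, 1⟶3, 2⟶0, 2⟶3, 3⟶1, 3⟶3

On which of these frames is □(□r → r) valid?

This is the axiom for shift-reflexivity; its first-order frame correspondent is ∀x ∀y (Rxy → Ryy).
A: fails — Rwt but not Rtt.
B: satisfies the condition.
C: fails — Rw3w0 but not Rw0w0.
D: fails — R02 but not R22.
Valid on: B.

B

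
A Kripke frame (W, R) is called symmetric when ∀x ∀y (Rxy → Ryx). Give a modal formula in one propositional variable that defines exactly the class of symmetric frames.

This is symmetry; the standard corresponding axiom is B: s → □◇s.
Suppose s→□◇s is valid. Take Rxy and set V(s)={x}. Then s at x, so □◇s at x, so ◇s at y, so some z with Ryz has s; z=x, i.e. Ryx.

s → □◇s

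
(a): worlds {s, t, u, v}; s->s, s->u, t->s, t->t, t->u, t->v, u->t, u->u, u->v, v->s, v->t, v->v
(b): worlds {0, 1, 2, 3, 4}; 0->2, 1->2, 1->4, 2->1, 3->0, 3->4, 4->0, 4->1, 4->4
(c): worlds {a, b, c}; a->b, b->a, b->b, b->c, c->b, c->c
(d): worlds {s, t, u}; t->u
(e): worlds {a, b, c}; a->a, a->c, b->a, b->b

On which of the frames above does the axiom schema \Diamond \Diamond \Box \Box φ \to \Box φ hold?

Frame correspondent (Sahlqvist): \forall x \forall y \forall z ((x R^2 y \wedge xRz) \to \exists w (y R^2 w \wedge z = w)) — i.e. a generalized confluence (Geach) condition.
(a): condition met.
(b): fails — 0R²1, 0R2 but no w with 1R²w and 2=w.
(c): condition met.
(d): condition met.
(e): fails — aR²c, aRa but no w with cR²w and a=w.
Valid on: (a), (c), (d).

(a), (c), (d)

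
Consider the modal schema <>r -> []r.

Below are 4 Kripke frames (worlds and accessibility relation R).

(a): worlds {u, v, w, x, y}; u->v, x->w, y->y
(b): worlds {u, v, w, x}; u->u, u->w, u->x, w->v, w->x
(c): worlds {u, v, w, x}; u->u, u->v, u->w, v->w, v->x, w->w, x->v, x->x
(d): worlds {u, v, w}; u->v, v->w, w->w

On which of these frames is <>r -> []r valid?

(a), (d)

The schema corresponds to partial functionality: forall x forall y forall z (Rxy & Rxz -> y = z).
(a): ✓.
(b): fails — u sees both u and w.
(c): fails — u sees both u and v.
(d): ✓.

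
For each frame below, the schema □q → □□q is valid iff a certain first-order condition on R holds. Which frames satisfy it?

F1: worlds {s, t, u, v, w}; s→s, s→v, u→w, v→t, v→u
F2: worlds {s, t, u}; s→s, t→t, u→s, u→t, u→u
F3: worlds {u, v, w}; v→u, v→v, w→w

F2, F3

Frame correspondent (Sahlqvist): ∀x ∀y ∀z (Rxy ∧ Ryz → Rxz) — i.e. transitivity.
F1: fails — Rvu and Ruw but not Rvw.
F2: ✓.
F3: ✓.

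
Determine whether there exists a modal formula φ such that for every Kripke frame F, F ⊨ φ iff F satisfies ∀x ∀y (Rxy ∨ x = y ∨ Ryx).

No

Modal frame validity is preserved under disjoint unions.
Take 2 disjoint single-world reflexive frames: each is trivially connected, but their disjoint union has 2 worlds with no edge between distinct components, so it is not connected.
So the class is not modally definable.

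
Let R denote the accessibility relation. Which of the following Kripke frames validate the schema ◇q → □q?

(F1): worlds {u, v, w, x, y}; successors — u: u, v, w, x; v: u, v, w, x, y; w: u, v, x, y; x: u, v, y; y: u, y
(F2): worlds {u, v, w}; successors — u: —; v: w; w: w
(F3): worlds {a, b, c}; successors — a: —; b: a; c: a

(F2), (F3)

The schema corresponds to partial functionality: ∀x ∀y ∀z (Rxy ∧ Rxz → y = z).
(F1): fails — u sees both u and v.
(F2): ✓.
(F3): ✓.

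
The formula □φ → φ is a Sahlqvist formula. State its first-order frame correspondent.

reflexivity: ∀x Rxx

Suppose □φ→φ is valid. At any x set V(φ)={w : Rxw}. Then □φ holds at x, so φ holds at x, i.e. Rxx.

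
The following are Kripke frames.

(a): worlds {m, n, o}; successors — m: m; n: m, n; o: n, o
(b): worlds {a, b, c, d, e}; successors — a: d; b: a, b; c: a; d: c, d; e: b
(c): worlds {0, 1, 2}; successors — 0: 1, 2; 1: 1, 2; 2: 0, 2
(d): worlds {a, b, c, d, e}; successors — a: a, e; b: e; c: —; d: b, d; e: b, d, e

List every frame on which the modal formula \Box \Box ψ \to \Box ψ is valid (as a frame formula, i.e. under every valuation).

This is the axiom for density; its first-order frame correspondent is \forall x \forall y (Rxy \to \exists z (Rxz \wedge Rzy)).
(a): ✓.
(b): fails — Rca but no z with Rcz and Rza.
(c): ✓.
(d): ✓.
Valid on: (a), (c), (d).

(a), (c), (d)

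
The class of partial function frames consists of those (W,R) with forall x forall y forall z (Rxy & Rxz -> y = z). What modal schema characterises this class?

This is partial functionality; the standard corresponding axiom is CD: ◇p → □p.
Suppose ◇p→□p is valid. Take Rxy, Rxz and set V(p)={y}. Then ◇p at x, so □p at x, so p at z, i.e. z=y.

◇p → □p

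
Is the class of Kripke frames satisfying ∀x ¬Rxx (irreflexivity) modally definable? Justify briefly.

Not modally definable

If a class were modally definable it would be closed under surjective bounded morphisms (Goldblatt–Thomason).
The 3-cycle (worlds 0,1,2 with 0→1→2→0) is irreflexive, and the map sending every world to a single reflexive point • is a surjective bounded morphism (forth: every edge maps to (•,•); back: every world has a successor). So any modal formula valid on the 3-cycle is also valid on the reflexive point, which is not irreflexive.
Hence irreflexivity is not modally definable.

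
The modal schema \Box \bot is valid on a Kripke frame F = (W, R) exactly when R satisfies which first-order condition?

emptiness of R

□⊥ is valid iff no world has any successor (otherwise □⊥ fails at any world with one).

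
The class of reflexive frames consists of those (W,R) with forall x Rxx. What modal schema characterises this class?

This is reflexivity; the standard corresponding axiom is T: □p → p.

□p → p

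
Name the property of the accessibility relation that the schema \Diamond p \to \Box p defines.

Partial functionality

Suppose ◇p→□p is valid. Take Rxy, Rxz and set V(p)={y}. Then ◇p at x, so □p at x, so p at z, i.e. z=y.
Conversely, on a frame with partial functionality the schema holds at every world under every valuation.
So the correspondent is partial functionality.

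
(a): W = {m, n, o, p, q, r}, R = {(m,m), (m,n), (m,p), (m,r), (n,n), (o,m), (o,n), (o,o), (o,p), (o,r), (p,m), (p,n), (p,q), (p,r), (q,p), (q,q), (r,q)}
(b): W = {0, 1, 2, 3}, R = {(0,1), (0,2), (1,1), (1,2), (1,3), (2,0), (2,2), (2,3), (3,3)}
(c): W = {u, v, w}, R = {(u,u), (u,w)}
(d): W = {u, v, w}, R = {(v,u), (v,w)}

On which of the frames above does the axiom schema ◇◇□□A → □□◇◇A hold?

Frame correspondent (Sahlqvist): ∀x ∀y ∀z ((xR²y ∧ xR²z) → ∃w (yR²w ∧ zR²w)) — i.e. a generalized confluence (Geach) condition.
(a): fails — mR²n, mR²r but no w with nR²w and rR²w.
(b): satisfies the condition.
(c): fails — uR²u, uR²w but no t with uR²t and wR²t.
(d): satisfies the condition.
Valid on: (b), (d).

(b), (d)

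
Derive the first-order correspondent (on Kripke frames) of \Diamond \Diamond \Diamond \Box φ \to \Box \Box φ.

\forall x \forall y \forall z ((x R^3 y \wedge x R^2 z) \to \exists w (yRw \wedge z = w))

This is a Sahlqvist (Geach-type) schema ◇^3□^1φ → □^2◇^0φ.
Minimal-valuation argument: fix x; take any y with xR^3y and any z with xR^2z. Set V(φ) to the set of worlds R-reachable from y in exactly 1 step. Then □^1φ holds at y, so the antecedent holds at x; validity forces ◇^0φ at z, giving a w with zR^0w and yR^1w.
First-order correspondent: \forall x \forall y \forall z ((x R^3 y \wedge x R^2 z) \to \exists w (yRw \wedge z = w)).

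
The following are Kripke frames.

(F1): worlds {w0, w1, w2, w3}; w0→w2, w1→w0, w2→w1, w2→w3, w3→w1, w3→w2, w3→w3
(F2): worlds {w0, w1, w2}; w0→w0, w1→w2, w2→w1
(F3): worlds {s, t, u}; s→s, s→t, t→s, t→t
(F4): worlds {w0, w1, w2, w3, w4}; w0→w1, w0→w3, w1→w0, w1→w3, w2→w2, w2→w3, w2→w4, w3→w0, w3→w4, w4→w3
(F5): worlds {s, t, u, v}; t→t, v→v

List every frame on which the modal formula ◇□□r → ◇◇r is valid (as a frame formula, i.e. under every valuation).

(F3), (F5)

This is the axiom for a generalized confluence (Geach) condition; its first-order frame correspondent is ∀x ∀y (xRy → ∃w (yR²w ∧ xR²w)).
(F1): fails — w1Rw0 but no w with w0R²w and w1R²w.
(F2): fails — w1Rw2 but no w with w2R²w and w1R²w.
(F3): satisfies the condition.
(F4): fails — w3Rw4 but no w with w4R²w and w3R²w.
(F5): satisfies the condition.
Valid on: (F3), (F5).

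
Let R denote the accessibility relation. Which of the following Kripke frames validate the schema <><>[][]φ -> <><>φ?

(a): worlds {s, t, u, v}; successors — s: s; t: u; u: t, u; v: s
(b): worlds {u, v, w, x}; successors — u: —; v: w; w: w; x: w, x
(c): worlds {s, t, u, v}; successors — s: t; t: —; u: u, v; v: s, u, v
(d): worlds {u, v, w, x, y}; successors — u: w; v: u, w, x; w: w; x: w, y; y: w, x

The schema corresponds to a generalized confluence (Geach) condition: forall x forall y (x R^2 y -> exists w (y R^2 w & x R^2 w)).
(a): ✓.
(b): ✓.
(c): fails — uR²s but no w with sR²w and uR²w.
(d): ✓.

(a), (b), (d)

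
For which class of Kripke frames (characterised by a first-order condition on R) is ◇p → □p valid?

partial functionality

This is the CD axiom.
Its frame correspondent is partial functionality — ∀x ∀y ∀z (Rxy ∧ Rxz → y = z).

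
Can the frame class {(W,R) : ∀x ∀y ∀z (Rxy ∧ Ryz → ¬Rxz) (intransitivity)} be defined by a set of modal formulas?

Any modally definable frame class is closed under surjective bounded morphisms.
The 7-cycle (worlds 0,1,2,3,4,5,6 with 0→1→2→3→4→5→6→0) is intransitive. Mapping every world to a single reflexive point • is a surjective bounded morphism; the reflexive point is not intransitive (R••∧R•• but R••).
So no modal formula (or set of formulas) defines exactly the intransitive frames.

Not modally definable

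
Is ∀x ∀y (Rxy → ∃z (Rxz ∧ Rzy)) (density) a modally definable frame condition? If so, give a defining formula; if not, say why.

Definable; □□r → □r defines it

The condition is density. A defining modal formula is □□r → □r.
Suppose □□r→□r is valid. Take Rxy and set V(r)={w : xR²w}. Then □□r at x, so □r at x, so r at y, i.e. ∃z(Rxz∧Rzy).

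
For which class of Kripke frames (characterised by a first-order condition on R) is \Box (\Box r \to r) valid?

Suppose □(□r→r) is valid. Take Rxy and set V(r)={w : Ryw}. Then at y, □r holds; since □(□r→r) at x, □r→r at y, so r at y, i.e. Ryy.

shift-reflexivity: \forall x \forall y (Rxy \to Ryy)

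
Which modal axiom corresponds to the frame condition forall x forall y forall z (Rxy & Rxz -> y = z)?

◇ψ → □ψ

A defining formula is ◇ψ → □ψ (the CD axiom).
Suppose ◇ψ→□ψ is valid. Take Rxy, Rxz and set V(ψ)={y}. Then ◇ψ at x, so □ψ at x, so ψ at z, i.e. z=y.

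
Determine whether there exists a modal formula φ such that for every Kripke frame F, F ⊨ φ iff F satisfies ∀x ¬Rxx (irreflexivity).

Modal frame validity is preserved under surjective bounded morphisms.
The 5-cycle (worlds w0,w1,w2,w3,w4 with w0→w1→w2→w3→w4→w0) is irreflexive, and the map sending every world to a single reflexive point • is a surjective bounded morphism (forth: every edge maps to (•,•); back: every world has a successor). So any modal formula valid on the 5-cycle is also valid on the reflexive point, which is not irreflexive.
Hence irreflexivity is not modally definable.

Not modally definable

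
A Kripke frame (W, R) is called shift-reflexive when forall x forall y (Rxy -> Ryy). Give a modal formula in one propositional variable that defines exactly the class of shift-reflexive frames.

This is shift-reflexivity; the standard corresponding axiom is T□: □(□r → r).

□(□r → r)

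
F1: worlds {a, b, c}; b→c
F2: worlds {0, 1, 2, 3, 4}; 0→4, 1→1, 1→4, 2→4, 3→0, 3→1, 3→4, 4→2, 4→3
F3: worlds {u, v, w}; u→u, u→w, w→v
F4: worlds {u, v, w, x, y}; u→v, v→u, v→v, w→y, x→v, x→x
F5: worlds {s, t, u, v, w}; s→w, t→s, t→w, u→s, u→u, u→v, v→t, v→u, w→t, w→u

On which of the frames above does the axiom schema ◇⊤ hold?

F2, F5

Frame correspondent (Sahlqvist): ∀x ∃y Rxy — i.e. seriality.
F1: fails — world a has no successor.
F2: condition met.
F3: fails — world v has no successor.
F4: fails — world y has no successor.
F5: condition met.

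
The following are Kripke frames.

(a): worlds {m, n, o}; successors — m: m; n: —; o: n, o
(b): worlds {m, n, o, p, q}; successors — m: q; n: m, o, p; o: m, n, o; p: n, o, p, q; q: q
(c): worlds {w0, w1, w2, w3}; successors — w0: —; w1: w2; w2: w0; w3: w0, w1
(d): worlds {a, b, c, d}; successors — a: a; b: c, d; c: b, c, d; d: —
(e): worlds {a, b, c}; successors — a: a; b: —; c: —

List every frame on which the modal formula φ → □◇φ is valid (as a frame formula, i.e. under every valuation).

This is the axiom for symmetry; its first-order frame correspondent is ∀x ∀y (Rxy → Ryx).
(a): fails — Ron but not Rno.
(b): fails — Rom but not Rmo.
(c): fails — Rw1w2 but not Rw2w1.
(d): fails — Rcd but not Rdc.
(e): satisfies the condition.

(e)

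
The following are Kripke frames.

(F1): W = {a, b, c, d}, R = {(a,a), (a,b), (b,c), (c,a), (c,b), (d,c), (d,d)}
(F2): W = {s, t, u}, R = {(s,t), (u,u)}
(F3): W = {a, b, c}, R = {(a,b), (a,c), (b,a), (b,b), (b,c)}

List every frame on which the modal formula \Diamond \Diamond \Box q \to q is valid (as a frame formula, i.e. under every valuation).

(F2)

The schema corresponds to a generalized confluence (Geach) condition: \forall x \forall y (x R^2 y \to \exists w (yRw \wedge x = w)).
(F1): fails — aR²b but no w with bRw and a=w.
(F2): holds.
(F3): fails — aR²a but no w with aRw and a=w.
Valid on: (F2).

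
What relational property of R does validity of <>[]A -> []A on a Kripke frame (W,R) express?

Equivalently (dual form): ◇A → □◇A.
Suppose ◇A→□◇A is valid. Take Rxy, Rxz and set V(A)={y}. Then ◇A at x, so □◇A at x, so ◇A at z, so some w with Rzw has A; w=y, i.e. Rzy. By symmetry of the argument, Ryz.

The Euclidean property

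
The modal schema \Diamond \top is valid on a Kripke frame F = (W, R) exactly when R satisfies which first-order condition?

seriality

◇⊤ holds at w iff w has a successor, so frame-validity of ◇⊤ is exactly seriality. Equivalently via □r → ◇r:
Suppose □r→◇r is valid. At any x set V(r)=W. Then □r at x, so ◇r at x, so x has a successor.
The converse is a direct semantic check.
So the correspondent is seriality.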